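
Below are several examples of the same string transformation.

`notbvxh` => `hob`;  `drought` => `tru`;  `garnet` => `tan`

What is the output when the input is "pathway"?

yah

The rule is to move the last 2 characters to the front (rotate right by 2), then keep every other character starting from the second (positions 2nd, 4th, 6th, ...).
"pathway" → "aypathw" → "yah".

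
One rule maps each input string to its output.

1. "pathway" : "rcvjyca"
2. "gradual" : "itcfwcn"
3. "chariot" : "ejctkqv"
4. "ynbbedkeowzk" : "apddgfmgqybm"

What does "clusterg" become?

enwuvgti

What's happening: shift every letter 2 places forward in the alphabet (wrapping around).
So "clusterg" becomes "enwuvgti".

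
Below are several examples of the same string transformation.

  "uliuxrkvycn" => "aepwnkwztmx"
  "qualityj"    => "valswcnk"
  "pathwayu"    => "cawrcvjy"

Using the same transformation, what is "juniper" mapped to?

Each output is the input with this applied: move the last 3 characters to the front (rotate right by 3), then shift every letter 2 places forward in the alphabet (wrapping around).
Working it through for "juniper": intermediate "perjuni", final "rgtlwpk".
(Check on "pathwayu": → "ayupathw" → "cawrcvjy" ✓)

rgtlwpk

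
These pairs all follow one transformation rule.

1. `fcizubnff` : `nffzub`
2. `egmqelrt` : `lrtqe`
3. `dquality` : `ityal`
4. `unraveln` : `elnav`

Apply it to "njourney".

neyur

The rule is to delete the first 3 characters, then move the last 3 characters to the front (rotate right by 3).
On "njourney": the first step gives "urney", and the second then gives "neyur".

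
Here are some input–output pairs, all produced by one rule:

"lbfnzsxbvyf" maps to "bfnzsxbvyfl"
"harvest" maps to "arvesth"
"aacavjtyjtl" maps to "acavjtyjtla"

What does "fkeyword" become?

Rule — move the first character to the end.
So "fkeyword" becomes "keywordf".

keywordf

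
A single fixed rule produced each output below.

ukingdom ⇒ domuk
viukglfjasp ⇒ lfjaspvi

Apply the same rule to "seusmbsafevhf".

bsafevhfse

Each output is the input with this applied: move the first 2 characters to the end (rotate left by 2), then delete the first 3 characters.
"seusmbsafevhf" → "usmbsafevhfse" → "bsafevhfse".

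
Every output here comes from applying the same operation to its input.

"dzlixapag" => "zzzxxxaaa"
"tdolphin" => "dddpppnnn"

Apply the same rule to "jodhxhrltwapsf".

oooxxxlllaaafff

The transformation: keep one character in every 3, starting at position 2 (positions 2nd, 5th, 8th, ...), then repeat every character 3 times.
Starting from "jodhxhrltwapsf": after the first operation, "oxlaf"; after the second, "oooxxxlllaaafff".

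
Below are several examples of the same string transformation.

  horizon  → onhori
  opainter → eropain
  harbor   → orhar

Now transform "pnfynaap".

Rule — move the last 2 characters to the front (rotate right by 2), then delete the last character.
Working it through for "pnfynaap": intermediate "appnfyna", final "appnfyn".
(Check on "opainter": → "eropaint" → "eropain" ✓)

appnfyn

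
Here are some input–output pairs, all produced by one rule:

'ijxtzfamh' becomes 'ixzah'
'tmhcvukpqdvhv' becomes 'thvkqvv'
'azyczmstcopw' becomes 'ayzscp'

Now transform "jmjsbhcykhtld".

Each output is the input with this applied: keep every other character starting from the first (positions 1st, 3rd, 5th, ...).
On "jmjsbhcykhtld" that produces "jjbcktd".

jjbcktd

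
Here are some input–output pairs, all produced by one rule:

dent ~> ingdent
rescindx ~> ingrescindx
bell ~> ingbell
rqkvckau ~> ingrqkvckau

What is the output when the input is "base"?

Rule — prepend "ing".
So "base" becomes "ingbase".

ingbase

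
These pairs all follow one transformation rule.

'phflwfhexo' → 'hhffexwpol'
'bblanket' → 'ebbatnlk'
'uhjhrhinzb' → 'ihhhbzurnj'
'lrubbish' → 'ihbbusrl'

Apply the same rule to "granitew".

igeawtrn

The transformation: sort the characters into reverse alphabetical order, then swap the front and back halves of the string.
For "granitew", step one produces "wtrnigea"; step two turns that into "igeawtrn".
(Check on "lrubbish": → "usrlihbb" → "ihbbusrl" ✓)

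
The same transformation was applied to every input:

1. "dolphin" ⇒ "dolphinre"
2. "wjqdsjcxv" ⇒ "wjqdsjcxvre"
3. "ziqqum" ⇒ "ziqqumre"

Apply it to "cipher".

cipherre

What's happening: append "re".
"cipher" → "cipherre".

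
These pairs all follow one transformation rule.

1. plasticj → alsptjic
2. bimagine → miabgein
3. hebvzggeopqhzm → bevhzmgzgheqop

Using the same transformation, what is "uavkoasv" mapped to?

vakuovas

Rule — move the first 2 characters to the end (rotate left by 2), then take characters alternately from the front and the back (1st, last, 2nd, 2nd-last, ...).
Applying both steps to "uavkoasv": "vkoasvua", then "vakuovas".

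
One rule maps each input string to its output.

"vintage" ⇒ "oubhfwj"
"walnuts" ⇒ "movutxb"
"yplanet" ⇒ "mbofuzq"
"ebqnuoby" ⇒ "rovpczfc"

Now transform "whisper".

In each case the input is transformed by: shift every letter 1 place forward in the alphabet (wrapping around), then move the first 2 characters to the end (rotate left by 2).
For "whisper", step one produces "xijtqfs"; step two turns that into "jtqfsxi".
(Check on "vintage": → "wjoubhf" → "oubhfwj" ✓)

jtqfsxi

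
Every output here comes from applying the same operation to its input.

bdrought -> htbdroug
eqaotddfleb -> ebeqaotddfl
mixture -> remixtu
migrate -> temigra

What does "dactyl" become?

yldact

Rule — move the last 2 characters to the front (rotate right by 2).
"dactyl" → "yldact".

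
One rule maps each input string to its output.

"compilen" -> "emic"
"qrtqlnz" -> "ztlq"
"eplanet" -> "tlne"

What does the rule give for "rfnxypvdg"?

Looking at the pairs, the operation is to keep every other character starting from the first (positions 1st, 3rd, 5th, ...), then swap the first and last characters.
For "rfnxypvdg", step one produces "rnyvg"; step two turns that into "gnyvr".
(Check on "eplanet": → "elnt" → "tlne" ✓)

gnyvr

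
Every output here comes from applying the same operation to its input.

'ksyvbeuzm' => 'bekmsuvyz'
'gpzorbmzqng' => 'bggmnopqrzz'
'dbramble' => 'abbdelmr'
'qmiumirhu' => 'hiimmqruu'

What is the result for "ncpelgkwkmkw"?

cegkkklmnpww

Looking at the pairs, the operation is to sort the characters into alphabetical order.
For "ncpelgkwkmkw" the result is "cegkkklmnpww".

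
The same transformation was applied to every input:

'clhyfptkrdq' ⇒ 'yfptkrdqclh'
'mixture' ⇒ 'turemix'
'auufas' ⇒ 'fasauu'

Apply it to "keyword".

Looking at the pairs, the operation is to move the first 3 characters to the end (rotate left by 3).
So "keyword" becomes "wordkey".

wordkey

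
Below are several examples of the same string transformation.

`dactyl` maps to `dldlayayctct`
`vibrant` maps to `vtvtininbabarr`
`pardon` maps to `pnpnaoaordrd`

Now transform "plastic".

pcpcliliatatss

Rule — double every character, then take characters alternately from the front and the back (1st, last, 2nd, 2nd-last, ...).
Applying that to "plastic" gives "pcpcliliatatss".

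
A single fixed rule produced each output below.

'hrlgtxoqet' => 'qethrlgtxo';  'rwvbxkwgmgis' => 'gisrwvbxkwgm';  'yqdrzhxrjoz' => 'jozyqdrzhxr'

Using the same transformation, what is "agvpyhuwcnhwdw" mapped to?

Looking at the pairs, the operation is to move the last 3 characters to the front (rotate right by 3).
For "agvpyhuwcnhwdw" the result is "wdwagvpyhuwcnh".

wdwagvpyhuwcnh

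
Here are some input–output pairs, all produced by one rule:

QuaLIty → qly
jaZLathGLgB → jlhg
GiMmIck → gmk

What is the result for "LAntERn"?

ltn

What's happening: keep one character in every 3, starting at position 1 (positions 1st, 4th, 7th, ...), then convert every letter to lowercase.
Working it through for "LAntERn": intermediate "Ltn", final "ltn".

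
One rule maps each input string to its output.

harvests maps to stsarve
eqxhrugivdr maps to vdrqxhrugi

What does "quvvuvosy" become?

Looking at the pairs, the operation is to delete the first character, then move the last 3 characters to the front (rotate right by 3).
Working it through for "quvvuvosy": intermediate "uvvuvosy", final "osyuvvuv".

osyuvvuv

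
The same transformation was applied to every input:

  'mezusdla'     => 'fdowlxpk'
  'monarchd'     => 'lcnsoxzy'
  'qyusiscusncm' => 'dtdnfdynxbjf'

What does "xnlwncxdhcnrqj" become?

hyniosnycbuiyw

Rule — move the first 3 characters to the end (rotate left by 3), then shift every letter 11 places forward in the alphabet (wrapping around).
Applying both steps to "xnlwncxdhcnrqj": "wncxdhcnrqjxnl", then "hyniosnycbuiyw".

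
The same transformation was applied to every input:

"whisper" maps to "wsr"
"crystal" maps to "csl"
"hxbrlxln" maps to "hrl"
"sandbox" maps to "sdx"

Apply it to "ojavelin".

ovi

The transformation: keep one character in every 3, starting at position 1 (positions 1st, 4th, 7th, ...).
"ojavelin" → "ovi".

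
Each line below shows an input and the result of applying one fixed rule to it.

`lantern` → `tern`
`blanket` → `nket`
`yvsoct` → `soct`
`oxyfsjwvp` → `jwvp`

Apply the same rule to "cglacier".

cier

What's happening: keep only the last 4 characters.
Applying that to "cglacier" gives "cier".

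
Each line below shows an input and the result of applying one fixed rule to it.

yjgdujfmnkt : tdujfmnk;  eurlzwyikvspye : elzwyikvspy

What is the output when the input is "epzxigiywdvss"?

Looking at the pairs, the operation is to delete the first 3 characters, then move the last character to the front.
On "epzxigiywdvss": the first step gives "xigiywdvss", and the second then gives "sxigiywdvs".

sxigiywdvs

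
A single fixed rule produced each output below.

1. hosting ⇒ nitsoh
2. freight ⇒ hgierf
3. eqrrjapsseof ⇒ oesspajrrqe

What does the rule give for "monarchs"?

hcranom

In each case the input is transformed by: reverse the string, then delete the first character.
Starting from "monarchs": after the first operation, "shcranom"; after the second, "hcranom".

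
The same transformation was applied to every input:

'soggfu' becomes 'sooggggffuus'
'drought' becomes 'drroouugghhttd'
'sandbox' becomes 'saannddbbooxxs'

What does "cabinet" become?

caabbiinneettc

Each output is the input with this applied: double every character, then move the first character to the end.
Working it through for "cabinet": intermediate "ccaabbiinneett", final "caabbiinneettc".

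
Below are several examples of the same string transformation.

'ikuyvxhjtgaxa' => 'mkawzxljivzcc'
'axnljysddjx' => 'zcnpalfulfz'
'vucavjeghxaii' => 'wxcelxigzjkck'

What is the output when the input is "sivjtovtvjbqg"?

The transformation: swap each adjacent pair of characters (1↔2, 3↔4, ...), then shift every letter 2 places forward in the alphabet (wrapping around).
Starting from "sivjtovtvjbqg": after the first operation, "isjvottvjvqbg"; after the second, "kulxqvvxlxsdi".

kulxqvvxlxsdi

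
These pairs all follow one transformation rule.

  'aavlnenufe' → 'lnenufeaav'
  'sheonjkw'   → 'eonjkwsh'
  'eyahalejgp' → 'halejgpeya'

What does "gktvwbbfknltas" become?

The pattern: swap the front and back halves of the string, then move the last 2 characters to the front (rotate right by 2).
Starting from "gktvwbbfknltas": after the first operation, "fknltasgktvwbb"; after the second, "bbfknltasgktvw".

bbfknltasgktvw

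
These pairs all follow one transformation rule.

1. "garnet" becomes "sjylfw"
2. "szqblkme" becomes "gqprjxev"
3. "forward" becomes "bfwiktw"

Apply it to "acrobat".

tgfyfhw

The transformation: move the first 3 characters to the end (rotate left by 3), then shift every letter 5 places forward in the alphabet (wrapping around).
Starting from "acrobat": after the first operation, "obatacr"; after the second, "tgfyfhw".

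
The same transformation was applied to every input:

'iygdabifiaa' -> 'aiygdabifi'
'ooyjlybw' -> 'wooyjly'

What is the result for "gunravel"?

lgunrav

Looking at the pairs, the operation is to move the last character to the front, then delete the last character.
Working it through for "gunravel": intermediate "lgunrave", final "lgunrav".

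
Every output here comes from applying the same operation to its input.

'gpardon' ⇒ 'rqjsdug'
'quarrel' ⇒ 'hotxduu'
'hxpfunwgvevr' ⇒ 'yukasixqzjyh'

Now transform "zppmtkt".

nwcsspw

The transformation: shift every letter 3 places forward in the alphabet (wrapping around), then move the last 2 characters to the front (rotate right by 2).
"zppmtkt" → "csspwnw" → "nwcsspw".
(Check on "quarrel": → "txduuho" → "hotxduu" ✓)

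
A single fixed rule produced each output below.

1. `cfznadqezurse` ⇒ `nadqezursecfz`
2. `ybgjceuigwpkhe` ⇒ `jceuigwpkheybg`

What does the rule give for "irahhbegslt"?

The transformation: move the first 3 characters to the end (rotate left by 3).
So "irahhbegslt" becomes "hhbegsltira".

hhbegsltira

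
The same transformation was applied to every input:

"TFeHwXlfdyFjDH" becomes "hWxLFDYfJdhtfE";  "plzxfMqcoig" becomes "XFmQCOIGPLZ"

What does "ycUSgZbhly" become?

sGzBHLYYCu

The rule is to flip the case of every letter, then move the first 3 characters to the end (rotate left by 3).
For "ycUSgZbhly", step one produces "YCusGzBHLY"; step two turns that into "sGzBHLYYCu".
(Check on "TFeHwXlfdyFjDH": → "tfEhWxLFDYfJdh" → "hWxLFDYfJdhtfE" ✓)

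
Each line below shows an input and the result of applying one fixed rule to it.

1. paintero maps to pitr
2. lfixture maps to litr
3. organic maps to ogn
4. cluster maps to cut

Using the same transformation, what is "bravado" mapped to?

Rule — swap each adjacent pair of characters (1↔2, 3↔4, ...), then keep every other character starting from the second (positions 2nd, 4th, 6th, ...).
Applying both steps to "bravado": "rbvadao", then "baa".

baa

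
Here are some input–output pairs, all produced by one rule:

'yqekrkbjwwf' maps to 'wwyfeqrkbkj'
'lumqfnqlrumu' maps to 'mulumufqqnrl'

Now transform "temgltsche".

What's happening: move the last 3 characters to the front (rotate right by 3), then swap each adjacent pair of characters (1↔2, 3↔4, ...).
Applying both steps to "temgltsche": "chetemglts", then "hctemelgst".

hctemelgst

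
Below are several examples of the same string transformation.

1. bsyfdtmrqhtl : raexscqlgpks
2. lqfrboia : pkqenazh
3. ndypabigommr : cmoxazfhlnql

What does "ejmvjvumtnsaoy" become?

iduluiltmszrxn

What's happening: swap each adjacent pair of characters (1↔2, 3↔4, ...), then shift every letter 1 place backward in the alphabet (wrapping around).
"ejmvjvumtnsaoy" → "jevmvjmuntasyo" → "iduluiltmszrxn".
(Check on "ndypabigommr": → "dnpybagimorm" → "cmoxazfhlnql" ✓)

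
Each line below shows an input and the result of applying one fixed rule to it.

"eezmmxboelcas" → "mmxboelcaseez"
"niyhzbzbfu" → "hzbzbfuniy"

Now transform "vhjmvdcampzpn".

The pattern: move the first 3 characters to the end (rotate left by 3).
Applying that to "vhjmvdcampzpn" gives "mvdcampzpnvhj".

mvdcampzpnvhj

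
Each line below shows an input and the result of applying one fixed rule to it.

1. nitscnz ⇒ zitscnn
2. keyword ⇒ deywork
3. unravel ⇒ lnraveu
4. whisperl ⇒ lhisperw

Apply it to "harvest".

tarvesh

The pattern: swap the first and last characters.
On "harvest" that produces "tarvesh".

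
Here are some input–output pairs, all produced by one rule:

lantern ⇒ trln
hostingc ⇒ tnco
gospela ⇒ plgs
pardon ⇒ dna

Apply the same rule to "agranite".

aieg

Looking at the pairs, the operation is to move the first 3 characters to the end (rotate left by 3), then keep every other character starting from the first (positions 1st, 3rd, 5th, ...).
Starting from "agranite": after the first operation, "aniteagr"; after the second, "aieg".
(Check on "lantern": → "ternlan" → "trln" ✓)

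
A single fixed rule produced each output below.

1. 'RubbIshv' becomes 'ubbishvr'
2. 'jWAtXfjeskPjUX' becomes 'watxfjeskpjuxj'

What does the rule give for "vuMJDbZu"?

Rule — move the first character to the end, then convert every letter to lowercase.
On "vuMJDbZu": the first step gives "uMJDbZuv", and the second then gives "umjdbzuv".
(Check on "RubbIshv": → "ubbIshvR" → "ubbishvr" ✓)

umjdbzuv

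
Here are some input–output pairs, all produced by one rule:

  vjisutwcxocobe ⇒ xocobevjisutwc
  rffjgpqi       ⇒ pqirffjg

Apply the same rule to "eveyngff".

gffeveyn

The transformation: move the first character to the end, then swap the front and back halves of the string.
For "eveyngff", step one produces "veyngffe"; step two turns that into "gffeveyn".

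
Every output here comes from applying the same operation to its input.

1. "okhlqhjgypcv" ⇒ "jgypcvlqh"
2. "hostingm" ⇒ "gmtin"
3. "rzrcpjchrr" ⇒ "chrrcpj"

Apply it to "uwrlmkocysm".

ocysmlmk

The pattern: delete the first 3 characters, then move the first 3 characters to the end (rotate left by 3).
Working it through for "uwrlmkocysm": intermediate "lmkocysm", final "ocysmlmk".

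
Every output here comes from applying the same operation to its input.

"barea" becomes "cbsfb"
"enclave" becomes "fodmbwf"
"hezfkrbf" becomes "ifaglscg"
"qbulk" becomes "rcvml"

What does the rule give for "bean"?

cfbo

In each case the input is transformed by: shift every letter 1 place forward in the alphabet (wrapping around).
"bean" → "cfbo".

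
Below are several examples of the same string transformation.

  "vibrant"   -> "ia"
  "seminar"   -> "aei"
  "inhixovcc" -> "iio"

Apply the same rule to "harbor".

oa

Each output is the input with this applied: move the last 2 characters to the front (rotate right by 2), then keep only the vowels.
Starting from "harbor": after the first operation, "orharb"; after the second, "oa".
(Check on "inhixovcc": → "ccinhixov" → "iio" ✓)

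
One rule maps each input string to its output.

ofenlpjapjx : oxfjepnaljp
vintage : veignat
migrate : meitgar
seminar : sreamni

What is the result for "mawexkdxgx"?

mxagwxedxk

Rule — take characters alternately from the front and the back (1st, last, 2nd, 2nd-last, ...).
So "mawexkdxgx" becomes "mxagwxedxk".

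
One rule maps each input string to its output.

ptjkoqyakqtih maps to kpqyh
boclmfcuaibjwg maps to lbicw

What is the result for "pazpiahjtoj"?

ppoh

Each output is the input with this applied: keep one character in every 3, starting at position 1 (positions 1st, 4th, 7th, ...), then swap each adjacent pair of characters (1↔2, 3↔4, ...).
Starting from "pazpiahjtoj": after the first operation, "ppho"; after the second, "ppoh".
(Check on "ptjkoqyakqtih": → "pkyqh" → "kpqyh" ✓)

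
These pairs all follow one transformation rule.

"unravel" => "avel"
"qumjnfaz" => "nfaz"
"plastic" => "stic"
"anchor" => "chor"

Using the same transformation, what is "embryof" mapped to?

In each case the input is transformed by: keep only the last 4 characters.
For "embryof" the result is "ryof".

ryof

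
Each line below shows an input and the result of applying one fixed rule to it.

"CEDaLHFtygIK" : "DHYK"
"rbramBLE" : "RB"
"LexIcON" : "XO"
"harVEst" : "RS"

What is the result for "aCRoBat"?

RA

The rule is to keep one character in every 3, starting at position 3 (positions 3rd, 6th, 9th, ...), then convert every letter to uppercase.
For "aCRoBat", step one produces "Ra"; step two turns that into "RA".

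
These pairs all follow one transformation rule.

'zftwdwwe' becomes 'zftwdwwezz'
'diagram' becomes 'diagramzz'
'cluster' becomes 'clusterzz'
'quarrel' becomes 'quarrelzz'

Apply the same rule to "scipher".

The transformation: append "zz".
On "scipher" that produces "scipherzz".

scipherzz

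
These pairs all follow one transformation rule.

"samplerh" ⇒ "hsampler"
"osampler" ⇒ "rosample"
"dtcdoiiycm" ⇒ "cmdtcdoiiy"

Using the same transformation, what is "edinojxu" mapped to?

In each case the input is transformed by: swap the front and back halves of the string, then move the first 3 characters to the end (rotate left by 3).
On "edinojxu": the first step gives "ojxuedin", and the second then gives "uedinojx".
(Check on "osampler": → "plerosam" → "rosample" ✓)

uedinojx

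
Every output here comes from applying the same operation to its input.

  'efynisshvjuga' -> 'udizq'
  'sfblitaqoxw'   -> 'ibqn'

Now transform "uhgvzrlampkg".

What's happening: keep one character in every 3, starting at position 1 (positions 1st, 4th, 7th, ...), then shift every letter 10 places backward in the alphabet (wrapping around).
On "uhgvzrlampkg": the first step gives "uvlp", and the second then gives "klbf".

klbf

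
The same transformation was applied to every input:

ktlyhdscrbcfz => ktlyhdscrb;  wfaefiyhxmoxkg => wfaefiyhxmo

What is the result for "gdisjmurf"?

gdisjm

The transformation: delete the last 3 characters.
"gdisjmurf" → "gdisjm".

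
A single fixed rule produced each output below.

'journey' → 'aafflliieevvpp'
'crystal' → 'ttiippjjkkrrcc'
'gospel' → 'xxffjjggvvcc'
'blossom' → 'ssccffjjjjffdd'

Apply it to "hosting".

The transformation: double every character, then shift every letter 9 places backward in the alphabet (wrapping around).
For "hosting", step one produces "hhoossttiinngg"; step two turns that into "yyffjjkkzzeexx".

yyffjjkkzzeexx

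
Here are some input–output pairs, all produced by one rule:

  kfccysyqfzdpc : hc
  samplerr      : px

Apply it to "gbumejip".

The pattern: shift every letter 3 places backward in the alphabet (wrapping around), then keep only the first 2 characters.
For "gbumejip", step one produces "dyrjbgfm"; step two turns that into "dy".

dy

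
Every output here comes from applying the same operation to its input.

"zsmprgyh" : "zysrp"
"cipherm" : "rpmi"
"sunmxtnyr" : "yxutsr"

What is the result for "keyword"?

ywro

Looking at the pairs, the operation is to sort the characters into reverse alphabetical order, then delete the last 3 characters.
Starting from "keyword": after the first operation, "ywroked"; after the second, "ywro".
(Check on "zsmprgyh": → "zysrpmhg" → "zysrp" ✓)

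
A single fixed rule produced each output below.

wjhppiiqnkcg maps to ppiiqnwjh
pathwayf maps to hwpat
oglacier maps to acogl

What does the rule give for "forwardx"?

wafor

The transformation: delete the last 3 characters, then move the first 3 characters to the end (rotate left by 3).
Applying both steps to "forwardx": "forwa", then "wafor".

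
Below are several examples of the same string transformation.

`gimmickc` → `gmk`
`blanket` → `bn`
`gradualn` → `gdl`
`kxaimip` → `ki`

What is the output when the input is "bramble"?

The rule is to move the last character to the front, then keep one character in every 3, starting at position 2 (positions 2nd, 5th, 8th, ...).
For "bramble", step one produces "ebrambl"; step two turns that into "bm".

bm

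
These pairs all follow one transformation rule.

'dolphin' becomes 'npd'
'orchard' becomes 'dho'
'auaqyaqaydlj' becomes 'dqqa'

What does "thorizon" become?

Looking at the pairs, the operation is to keep one character in every 3, starting at position 1 (positions 1st, 4th, 7th, ...), then reverse the string.
Starting from "thorizon": after the first operation, "tro"; after the second, "ort".

ort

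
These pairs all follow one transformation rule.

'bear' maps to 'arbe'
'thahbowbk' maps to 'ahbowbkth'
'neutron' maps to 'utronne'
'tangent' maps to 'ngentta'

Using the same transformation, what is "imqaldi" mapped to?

What's happening: move the first 2 characters to the end (rotate left by 2).
Applying that to "imqaldi" gives "qaldiim".

qaldiim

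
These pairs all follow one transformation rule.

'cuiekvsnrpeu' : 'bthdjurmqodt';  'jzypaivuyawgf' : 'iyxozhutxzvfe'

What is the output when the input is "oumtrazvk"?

ntlsqzyuj

Rule — shift every letter 1 place backward in the alphabet (wrapping around).
For "oumtrazvk" the result is "ntlsqzyuj".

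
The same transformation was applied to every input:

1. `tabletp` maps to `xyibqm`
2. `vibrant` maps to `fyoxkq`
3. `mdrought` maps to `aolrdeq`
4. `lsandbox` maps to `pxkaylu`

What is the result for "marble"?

Rule — delete the first character, then shift every letter 3 places backward in the alphabet (wrapping around).
Applying both steps to "marble": "arble", then "xoyib".
(Check on "vibrant": → "ibrant" → "fyoxkq" ✓)

xoyib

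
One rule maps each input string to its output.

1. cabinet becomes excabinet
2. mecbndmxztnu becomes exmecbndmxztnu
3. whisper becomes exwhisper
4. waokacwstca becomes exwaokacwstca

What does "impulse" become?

In each case the input is transformed by: prepend "ex".
On "impulse" that produces "eximpulse".

eximpulse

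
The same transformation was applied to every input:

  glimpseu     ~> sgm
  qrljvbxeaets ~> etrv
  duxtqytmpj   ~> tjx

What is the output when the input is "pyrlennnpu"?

nur

The pattern: swap the front and back halves of the string, then keep one character in every 3, starting at position 2 (positions 2nd, 5th, 8th, ...).
For "pyrlennnpu", step one produces "nnnpupyrle"; step two turns that into "nur".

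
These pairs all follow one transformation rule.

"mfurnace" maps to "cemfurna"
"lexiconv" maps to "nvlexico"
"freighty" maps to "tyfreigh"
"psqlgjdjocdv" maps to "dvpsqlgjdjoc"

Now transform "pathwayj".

yjpathwa

The rule is to move the last 2 characters to the front (rotate right by 2).
Applying that to "pathwayj" gives "yjpathwa".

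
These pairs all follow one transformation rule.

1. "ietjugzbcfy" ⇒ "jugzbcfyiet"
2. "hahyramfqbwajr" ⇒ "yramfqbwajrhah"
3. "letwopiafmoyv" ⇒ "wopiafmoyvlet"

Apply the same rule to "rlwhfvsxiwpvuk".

The transformation: move the first 3 characters to the end (rotate left by 3).
So "rlwhfvsxiwpvuk" becomes "hfvsxiwpvukrlw".

hfvsxiwpvukrlw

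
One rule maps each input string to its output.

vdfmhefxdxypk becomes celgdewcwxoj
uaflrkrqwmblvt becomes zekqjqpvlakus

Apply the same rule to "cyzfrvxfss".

Rule — shift every letter 1 place backward in the alphabet (wrapping around), then delete the first character.
Applying both steps to "cyzfrvxfss": "bxyequwerr", then "xyequwerr".

xyequwerr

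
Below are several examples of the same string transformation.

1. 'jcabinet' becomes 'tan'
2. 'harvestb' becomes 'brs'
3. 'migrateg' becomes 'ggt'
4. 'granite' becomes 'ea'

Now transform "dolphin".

The pattern: move the last 2 characters to the front (rotate right by 2), then keep one character in every 3, starting at position 2 (positions 2nd, 5th, 8th, ...).
Working it through for "dolphin": intermediate "indolph", final "nl".

nl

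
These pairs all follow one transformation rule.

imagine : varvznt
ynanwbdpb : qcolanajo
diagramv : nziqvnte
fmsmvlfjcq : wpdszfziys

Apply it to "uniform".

bezhavs

What's happening: move the last 3 characters to the front (rotate right by 3), then shift every letter 13 places forward in the alphabet (wrapping around) — i.e. ROT13.
So "uniform" becomes "bezhavs".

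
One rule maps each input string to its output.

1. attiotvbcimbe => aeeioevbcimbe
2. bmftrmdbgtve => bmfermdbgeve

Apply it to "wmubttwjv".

Looking at the pairs, the operation is to replace every "t" with "e".
So "wmubttwjv" becomes "wmubeewjv".

wmubeewjv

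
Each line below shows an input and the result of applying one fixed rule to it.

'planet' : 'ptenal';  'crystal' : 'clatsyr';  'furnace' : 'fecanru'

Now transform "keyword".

kdrowye

In each case the input is transformed by: move the first character to the end, then reverse the string.
For "keyword" the result is "kdrowye".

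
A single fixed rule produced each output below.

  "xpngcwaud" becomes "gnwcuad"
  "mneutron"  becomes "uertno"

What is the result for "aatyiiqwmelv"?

Looking at the pairs, the operation is to swap each adjacent pair of characters (1↔2, 3↔4, ...), then delete the first 2 characters.
On "aatyiiqwmelv": the first step gives "aaytiiwqemvl", and the second then gives "ytiiwqemvl".
(Check on "xpngcwaud": → "pxgnwcuad" → "gnwcuad" ✓)

ytiiwqemvl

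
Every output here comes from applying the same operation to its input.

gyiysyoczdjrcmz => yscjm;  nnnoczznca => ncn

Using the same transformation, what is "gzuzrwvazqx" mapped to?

zrax

Each output is the input with this applied: keep one character in every 3, starting at position 2 (positions 2nd, 5th, 8th, ...).
So "gzuzrwvazqx" becomes "zrax".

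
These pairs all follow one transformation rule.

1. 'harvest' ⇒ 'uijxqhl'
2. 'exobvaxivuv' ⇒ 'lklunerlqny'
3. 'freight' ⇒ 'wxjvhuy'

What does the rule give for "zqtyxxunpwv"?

fmlpgjonnkd

In each case the input is transformed by: move the last 3 characters to the front (rotate right by 3), then shift every letter 10 places backward in the alphabet (wrapping around).
"zqtyxxunpwv" → "pwvzqtyxxun" → "fmlpgjonnkd".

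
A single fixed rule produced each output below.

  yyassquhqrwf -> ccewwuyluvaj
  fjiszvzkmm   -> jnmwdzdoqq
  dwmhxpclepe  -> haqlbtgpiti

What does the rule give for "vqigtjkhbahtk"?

What's happening: shift every letter 4 places forward in the alphabet (wrapping around).
Applying that to "vqigtjkhbahtk" gives "zumkxnolfelxo".

zumkxnolfelxo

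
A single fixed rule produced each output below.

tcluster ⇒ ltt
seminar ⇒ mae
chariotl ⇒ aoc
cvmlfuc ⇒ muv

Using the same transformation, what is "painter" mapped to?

iea

The rule is to move the first 2 characters to the end (rotate left by 2), then keep one character in every 3, starting at position 1 (positions 1st, 4th, 7th, ...).
For "painter", step one produces "interpa"; step two turns that into "iea".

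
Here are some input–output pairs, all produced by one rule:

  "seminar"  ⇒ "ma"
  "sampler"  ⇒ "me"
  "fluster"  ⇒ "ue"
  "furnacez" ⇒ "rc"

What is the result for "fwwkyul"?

wu

In each case the input is transformed by: keep one character in every 3, starting at position 3 (positions 3rd, 6th, 9th, ...).
Doing the same to "fwwkyul": "wu".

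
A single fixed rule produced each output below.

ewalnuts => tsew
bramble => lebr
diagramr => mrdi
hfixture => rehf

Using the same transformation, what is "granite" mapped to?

Each output is the input with this applied: move the first 2 characters to the end (rotate left by 2), then keep only the last 4 characters.
On "granite": the first step gives "anitegr", and the second then gives "tegr".

tegr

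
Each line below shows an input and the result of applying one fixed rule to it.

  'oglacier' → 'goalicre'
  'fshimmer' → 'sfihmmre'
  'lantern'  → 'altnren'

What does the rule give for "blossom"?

lbsoosm

Each output is the input with this applied: swap each adjacent pair of characters (1↔2, 3↔4, ...).
Doing the same to "blossom": "lbsoosm".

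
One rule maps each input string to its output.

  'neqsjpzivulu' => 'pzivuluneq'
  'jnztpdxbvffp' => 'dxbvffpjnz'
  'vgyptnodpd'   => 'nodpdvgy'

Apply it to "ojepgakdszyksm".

akdszyksmoje

The rule is to move the first 3 characters to the end (rotate left by 3), then delete the first 2 characters.
"ojepgakdszyksm" → "pgakdszyksmoje" → "akdszyksmoje".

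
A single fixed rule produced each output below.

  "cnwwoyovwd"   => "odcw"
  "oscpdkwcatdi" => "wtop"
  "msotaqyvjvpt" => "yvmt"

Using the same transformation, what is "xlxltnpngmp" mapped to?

The pattern: keep one character in every 3, starting at position 1 (positions 1st, 4th, 7th, ...), then swap the front and back halves of the string.
For "xlxltnpngmp", step one produces "xlpm"; step two turns that into "pmxl".
(Check on "cnwwoyovwd": → "cwod" → "odcw" ✓)

pmxl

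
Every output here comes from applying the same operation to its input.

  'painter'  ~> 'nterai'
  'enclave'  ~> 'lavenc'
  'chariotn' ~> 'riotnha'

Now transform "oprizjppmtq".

izjppmtqpr

In each case the input is transformed by: delete the first character, then move the first 2 characters to the end (rotate left by 2).
Applying both steps to "oprizjppmtq": "prizjppmtq", then "izjppmtqpr".
(Check on "enclave": → "nclave" → "lavenc" ✓)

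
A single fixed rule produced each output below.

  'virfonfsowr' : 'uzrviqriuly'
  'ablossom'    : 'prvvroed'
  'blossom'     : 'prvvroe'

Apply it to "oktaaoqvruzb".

ecxuytrddwnr

Looking at the pairs, the operation is to reverse the string, then shift every letter 3 places forward in the alphabet (wrapping around).
On "oktaaoqvruzb": the first step gives "bzurvqoaatko", and the second then gives "ecxuytrddwnr".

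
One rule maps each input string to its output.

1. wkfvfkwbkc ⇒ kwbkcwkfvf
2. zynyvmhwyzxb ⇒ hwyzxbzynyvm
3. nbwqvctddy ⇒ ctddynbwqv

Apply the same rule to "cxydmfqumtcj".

qumtcjcxydmf

What's happening: swap the front and back halves of the string.
Doing the same to "cxydmfqumtcj": "qumtcjcxydmf".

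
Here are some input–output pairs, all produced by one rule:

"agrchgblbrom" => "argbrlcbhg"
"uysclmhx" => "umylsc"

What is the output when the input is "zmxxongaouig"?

zumoxaxgon

The rule is to delete the last 2 characters, then take characters alternately from the front and the back (1st, last, 2nd, 2nd-last, ...).
Working it through for "zmxxongaouig": intermediate "zmxxongaou", final "zumoxaxgon".
(Check on "agrchgblbrom": → "agrchgblbr" → "argbrlcbhg" ✓)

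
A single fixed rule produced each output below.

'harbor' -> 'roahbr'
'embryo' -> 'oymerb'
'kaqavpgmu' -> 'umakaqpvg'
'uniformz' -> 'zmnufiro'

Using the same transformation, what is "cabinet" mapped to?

teacibn

What's happening: move the last 2 characters to the front (rotate right by 2), then swap each adjacent pair of characters (1↔2, 3↔4, ...).
For "cabinet" the result is "teacibn".
(Check on "harbor": → "orharb" → "roahbr" ✓)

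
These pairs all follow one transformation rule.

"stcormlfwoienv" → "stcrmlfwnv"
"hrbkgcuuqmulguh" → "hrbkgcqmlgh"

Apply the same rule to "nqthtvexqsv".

The pattern: remove every vowel.
For "nqthtvexqsv" the result is "nqthtvxqsv".

nqthtvxqsv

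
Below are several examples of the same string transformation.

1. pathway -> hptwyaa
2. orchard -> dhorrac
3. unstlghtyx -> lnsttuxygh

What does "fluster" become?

In each case the input is transformed by: sort the characters into alphabetical order, then move the first 2 characters to the end (rotate left by 2).
Starting from "fluster": after the first operation, "eflrstu"; after the second, "lrstuef".
(Check on "unstlghtyx": → "ghlnsttuxy" → "lnsttuxygh" ✓)

lrstuef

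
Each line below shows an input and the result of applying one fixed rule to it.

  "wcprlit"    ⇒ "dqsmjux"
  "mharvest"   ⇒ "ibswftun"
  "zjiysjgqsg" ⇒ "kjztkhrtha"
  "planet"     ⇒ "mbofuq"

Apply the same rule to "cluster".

The transformation: shift every letter 1 place forward in the alphabet (wrapping around), then move the first character to the end.
On "cluster": the first step gives "dmvtufs", and the second then gives "mvtufsd".

mvtufsd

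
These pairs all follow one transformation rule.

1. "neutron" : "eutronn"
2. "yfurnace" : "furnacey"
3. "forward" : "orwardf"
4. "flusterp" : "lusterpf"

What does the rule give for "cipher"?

Looking at the pairs, the operation is to move the first character to the end.
For "cipher" the result is "ipherc".

ipherc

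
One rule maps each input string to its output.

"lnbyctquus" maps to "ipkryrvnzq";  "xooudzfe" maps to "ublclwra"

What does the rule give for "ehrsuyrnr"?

The transformation: shift every letter 3 places backward in the alphabet (wrapping around), then take characters alternately from the front and the back (1st, last, 2nd, 2nd-last, ...).
Working it through for "ehrsuyrnr": intermediate "beoprvoko", final "boekoopvr".
(Check on "lnbyctquus": → "ikyvzqnrrp" → "ipkryrvnzq" ✓)

boekoopvr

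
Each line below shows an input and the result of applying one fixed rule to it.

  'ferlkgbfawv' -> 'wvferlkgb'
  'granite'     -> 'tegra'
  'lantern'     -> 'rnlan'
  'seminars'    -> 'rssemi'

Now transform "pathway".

aypat

The pattern: move the last 2 characters to the front (rotate right by 2), then delete the last 2 characters.
Working it through for "pathway": intermediate "aypathw", final "aypat".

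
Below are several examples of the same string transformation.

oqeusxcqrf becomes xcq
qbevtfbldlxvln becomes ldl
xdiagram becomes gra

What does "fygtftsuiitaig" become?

Each output is the input with this applied: swap the front and back halves of the string, then keep only the first 3 characters.
Working it through for "fygtftsuiitaig": intermediate "uiitaigfygtfts", final "uii".

uii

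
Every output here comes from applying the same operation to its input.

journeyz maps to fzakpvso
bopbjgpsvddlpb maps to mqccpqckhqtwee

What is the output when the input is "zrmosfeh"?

gfiasnpt

In each case the input is transformed by: shift every letter 1 place forward in the alphabet (wrapping around), then move the last 3 characters to the front (rotate right by 3).
For "zrmosfeh", step one produces "asnptgfi"; step two turns that into "gfiasnpt".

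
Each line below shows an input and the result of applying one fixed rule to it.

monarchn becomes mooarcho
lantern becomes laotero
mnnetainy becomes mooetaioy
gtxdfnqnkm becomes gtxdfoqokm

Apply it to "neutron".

oeutroo

The transformation: replace every "n" with "o".
Applying that to "neutron" gives "oeutroo".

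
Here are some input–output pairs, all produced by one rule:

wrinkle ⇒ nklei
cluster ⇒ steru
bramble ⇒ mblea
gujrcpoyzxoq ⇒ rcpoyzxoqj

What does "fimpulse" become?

pulsem

What's happening: delete the first 2 characters, then move the first character to the end.
"fimpulse" → "pulsem".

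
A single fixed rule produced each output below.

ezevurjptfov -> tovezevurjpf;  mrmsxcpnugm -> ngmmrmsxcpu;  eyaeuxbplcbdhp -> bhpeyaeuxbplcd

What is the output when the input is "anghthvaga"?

Rule — move the last 3 characters to the front (rotate right by 3), then swap the first and last characters.
Applying that to "anghthvaga" gives "vgaanghtha".

vgaanghtha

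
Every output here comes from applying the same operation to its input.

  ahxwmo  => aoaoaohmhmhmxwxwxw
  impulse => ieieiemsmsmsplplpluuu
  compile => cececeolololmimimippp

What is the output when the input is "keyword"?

The pattern: repeat every character 3 times, then take characters alternately from the front and the back (1st, last, 2nd, 2nd-last, ...).
Working it through for "keyword": intermediate "kkkeeeyyywwwooorrrddd", final "kdkdkderereryoyoyowww".
(Check on "compile": → "cccooommmpppiiillleee" → "cececeolololmimimippp" ✓)

kdkdkderereryoyoyowww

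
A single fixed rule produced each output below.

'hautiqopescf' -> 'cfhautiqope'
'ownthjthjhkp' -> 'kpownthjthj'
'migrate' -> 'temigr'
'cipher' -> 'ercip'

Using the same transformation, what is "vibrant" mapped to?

ntvibr

Each output is the input with this applied: move the last 2 characters to the front (rotate right by 2), then delete the last character.
On "vibrant": the first step gives "ntvibra", and the second then gives "ntvibr".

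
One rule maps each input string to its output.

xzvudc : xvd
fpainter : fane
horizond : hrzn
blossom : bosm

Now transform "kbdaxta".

The pattern: keep every other character starting from the first (positions 1st, 3rd, 5th, ...).
Applying that to "kbdaxta" gives "kdxa".

kdxa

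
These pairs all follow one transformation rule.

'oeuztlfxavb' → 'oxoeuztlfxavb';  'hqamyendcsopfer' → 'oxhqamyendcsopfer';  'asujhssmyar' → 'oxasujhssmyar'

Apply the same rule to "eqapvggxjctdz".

The pattern: prepend "ox".
For "eqapvggxjctdz" the result is "oxeqapvggxjctdz".

oxeqapvggxjctdz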